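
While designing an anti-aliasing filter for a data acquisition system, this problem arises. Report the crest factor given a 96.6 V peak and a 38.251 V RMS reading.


Crest factor is the ratio of peak to RMS:
CF = V_peak / V_rms
   = 96.6 / 38.251
   = 2.5254

2.5254


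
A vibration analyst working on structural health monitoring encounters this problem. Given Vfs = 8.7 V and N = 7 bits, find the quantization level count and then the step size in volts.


Step 1 — number of quantization levels:
L = 2^N = 2^7 = 128

Step 2 — LSB step size:
delta = Vfs / L
      = 8.7 / 128
      = 0.06796875 V

Levels = 128; step size = 0.06796875 V


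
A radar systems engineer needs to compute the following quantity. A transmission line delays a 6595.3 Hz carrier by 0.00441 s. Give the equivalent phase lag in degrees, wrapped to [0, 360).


Phase shift from frequency and time delay:
phi = 360 * f * t_delay
    = 360 * 6595.3 * 0.00441
    = 10470.7 degrees
    mod 360 = 30.7 degrees

30.7 degrees


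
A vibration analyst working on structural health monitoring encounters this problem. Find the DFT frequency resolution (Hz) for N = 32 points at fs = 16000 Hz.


DFT frequency resolution:
df = fs / N
   = 16000 / 32
   = 500.0 Hz

500.0 Hz


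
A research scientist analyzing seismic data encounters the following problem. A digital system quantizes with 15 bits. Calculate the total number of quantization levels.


Number of quantization levels = 2^N
= 2^15
= 32768

32768


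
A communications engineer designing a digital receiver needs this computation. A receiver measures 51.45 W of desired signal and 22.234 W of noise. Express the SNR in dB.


SNR in decibels:
SNR = 10 * log10(Ps / Pn)
    = 10 * log10(51.45 / 22.234)
    = 10 * log10(2.314)
    = 10 * 0.3644
    = 3.64 dB

3.64 dB


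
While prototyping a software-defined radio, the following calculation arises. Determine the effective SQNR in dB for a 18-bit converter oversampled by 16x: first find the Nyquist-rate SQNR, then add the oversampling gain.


Step 1 — baseline SQNR at Nyquist:
SQNR_base = 6.02*N + 1.76
          = 6.02*18 + 1.76
          = 110.12 dB

Step 2 — oversampling processing gain:
G = 10*log10(OSR) = 10*log10(16) = 12.04 dB

Step 3 — total:
SQNR_total = 110.12 + 12.04 = 122.16 dB

Base SQNR = 110.12 dB; oversampled SQNR = 122.16 dB


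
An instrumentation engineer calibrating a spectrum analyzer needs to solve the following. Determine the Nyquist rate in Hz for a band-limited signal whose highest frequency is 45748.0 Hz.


The Nyquist rate is twice the maximum frequency component.
fs_min = 2 * fmax
      = 2 * 45748.0
      = 91496.0 Hz

91496.0


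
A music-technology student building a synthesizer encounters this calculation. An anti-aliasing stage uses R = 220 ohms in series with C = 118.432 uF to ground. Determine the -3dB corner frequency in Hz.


Cutoff frequency of a first-order RC filter:
fc = 1 / (2 * pi * R * C)
C = 118.432 uF = 0.000118432 F
fc = 1 / (2 * pi * 220 * 0.000118432)
   = 1 / 0.16370864450598
   = 6.108413 Hz

6.108413 Hz


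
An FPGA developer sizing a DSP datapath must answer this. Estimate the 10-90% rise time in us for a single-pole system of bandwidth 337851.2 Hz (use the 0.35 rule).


Rise time from bandwidth relationship:
tr = 0.35 / BW
   = 0.35 / 337851.2
   = 1.035959026e-06 s
   = 1.036 us

1.036 us


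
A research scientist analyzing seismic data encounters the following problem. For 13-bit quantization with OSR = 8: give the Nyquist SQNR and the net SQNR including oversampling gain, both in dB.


Step 1 — baseline SQNR at Nyquist:
SQNR_base = 6.02*N + 1.76
          = 6.02*13 + 1.76
          = 80.02 dB

Step 2 — oversampling processing gain:
G = 10*log10(OSR) = 10*log10(8) = 9.03 dB

Step 3 — total:
SQNR_total = 80.02 + 9.03 = 89.05 dB

Base SQNR = 80.02 dB; oversampled SQNR = 89.05 dB


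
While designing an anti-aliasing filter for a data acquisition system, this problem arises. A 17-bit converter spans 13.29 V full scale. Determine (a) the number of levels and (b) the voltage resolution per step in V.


Step 1 — number of quantization levels:
L = 2^N = 2^17 = 131072

Step 2 — LSB step size:
delta = Vfs / L
      = 13.29 / 131072
      = 0.00010139 V

Levels = 131072; step size = 0.00010139 V


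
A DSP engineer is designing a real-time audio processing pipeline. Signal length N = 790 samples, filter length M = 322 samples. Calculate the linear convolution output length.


Linear convolution output length:
L = N + M - 1
  = 790 + 322 - 1
  = 1111 samples

1111


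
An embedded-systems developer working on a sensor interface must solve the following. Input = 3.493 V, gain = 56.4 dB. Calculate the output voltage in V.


Output voltage from dB gain:
V_out = V_in * 10^(gain_dB / 20)
      = 3.493 * 10^(56.4 / 20)
      = 3.493 * 660.693448
      = 2307.8022 V

2307.8022 V


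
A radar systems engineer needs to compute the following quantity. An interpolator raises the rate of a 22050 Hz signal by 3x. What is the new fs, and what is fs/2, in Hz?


Step 1 — output sample rate after interpolation by L:
fs_out = L * fs_in = 3 * 22050 = 66150 Hz

Step 2 — Nyquist frequency of the output stream:
f_Nyq = fs_out / 2 = 66150 / 2 = 33075.0 Hz

fs_out = 66150 Hz; f_Nyquist = 33075.0 Hz


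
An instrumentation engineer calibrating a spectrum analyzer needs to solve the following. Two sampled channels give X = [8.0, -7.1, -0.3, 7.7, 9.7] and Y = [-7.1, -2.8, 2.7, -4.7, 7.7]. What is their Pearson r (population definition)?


Pearson correlation coefficient (population):
r = cov(X,Y) / (std(X) * std(Y))
Mean X = 3.6, Mean Y = -0.84
Cov(X,Y) = 3.178
Std(X) = 6.373068, Std(Y) = 5.355222
r = 0.0931

0.0931


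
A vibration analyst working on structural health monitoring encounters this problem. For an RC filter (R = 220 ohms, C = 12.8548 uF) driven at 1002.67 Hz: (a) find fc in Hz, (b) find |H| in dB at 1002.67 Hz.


Step 1 — cutoff frequency:
fc = 1 / (2*pi*R*C)
C = 12.8548 uF = 1.28548e-05 F
fc = 1 / (2*pi*220*1.28548e-05)
   = 56.2772 Hz

Step 2 — magnitude at f = 1002.67 Hz:
|H(f)| = 1 / sqrt(1 + (f/fc)^2)
f/fc = 1002.67 / 56.2772 = 17.816629
|H| = 1 / sqrt(1 + 317.432269) = 0.0560391
|H|_dB = 20*log10(0.0560391) = -25.03 dB

fc = 56.2772 Hz; |H(1002.67 Hz)| = -25.03 dB


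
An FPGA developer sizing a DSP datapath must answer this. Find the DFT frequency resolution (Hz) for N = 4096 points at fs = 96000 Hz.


DFT frequency resolution:
df = fs / N
   = 96000 / 4096
   = 23.4375 Hz

23.4375 Hz


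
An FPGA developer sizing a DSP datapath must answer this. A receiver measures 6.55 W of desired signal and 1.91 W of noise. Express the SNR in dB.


SNR in decibels:
SNR = 10 * log10(Ps / Pn)
    = 10 * log10(6.55 / 1.91)
    = 10 * log10(3.4293)
    = 10 * 0.5352
    = 5.35 dB

5.35 dB


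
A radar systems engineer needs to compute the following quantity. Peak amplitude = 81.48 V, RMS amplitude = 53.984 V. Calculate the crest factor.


Crest factor is the ratio of peak to RMS:
CF = V_peak / V_rms
   = 81.48 / 53.984
   = 1.5093

1.5093


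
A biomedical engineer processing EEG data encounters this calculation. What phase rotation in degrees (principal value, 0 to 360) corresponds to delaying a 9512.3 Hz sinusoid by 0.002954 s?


Phase shift from frequency and time delay:
phi = 360 * f * t_delay
    = 360 * 9512.3 * 0.002954
    = 10115.76 degrees
    mod 360 = 35.76 degrees

35.76 degrees


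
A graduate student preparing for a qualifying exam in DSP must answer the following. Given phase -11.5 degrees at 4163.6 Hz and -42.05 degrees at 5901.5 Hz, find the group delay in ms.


Group delay from phase difference:
tau = -d(phi)/d(omega)
d(phi) = -30.55 deg = -0.533198 rad
d(omega) = 2*pi*(5901.5 - 4163.6) = 10919.5477 rad/s
tau = -(-0.533198) / 10919.5477
    = 0.0488 ms

0.0488 ms


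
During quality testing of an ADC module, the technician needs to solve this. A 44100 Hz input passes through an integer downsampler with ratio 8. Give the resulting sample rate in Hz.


Decimation reduces the sample rate:
fs_out = fs_in / M
       = 44100 / 8
       = 5512.5 Hz

5512.5 Hz


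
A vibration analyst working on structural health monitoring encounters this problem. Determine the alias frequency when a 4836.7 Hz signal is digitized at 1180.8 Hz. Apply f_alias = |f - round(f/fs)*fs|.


Compute the nearest integer multiple of fs to the signal:
n = round(4836.7 / 1180.8) = 4
f_alias = |4836.7 - 4 * 1180.8|
        = |4836.7 - 4723.2|
        = 113.5 Hz

113.5


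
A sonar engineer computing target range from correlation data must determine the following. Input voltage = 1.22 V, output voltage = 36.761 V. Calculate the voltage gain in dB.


Voltage gain in dB:
G = 20 * log10(Vout / Vin)
  = 20 * log10(36.761 / 1.22)
  = 20 * log10(30.131967)
  = 20 * 1.479027
  = 29.58 dB

29.58 dB


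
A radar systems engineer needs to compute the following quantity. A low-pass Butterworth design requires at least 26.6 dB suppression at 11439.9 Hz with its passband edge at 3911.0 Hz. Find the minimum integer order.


Butterworth filter order formula:
n = log10(10^(A/10) - 1) / (2 * log10(f_stop/f_pass))
10^(26.6/10) - 1 = 456.0882
f_stop/f_pass = 11439.9 / 3911.0 = 2.9251
n = 2.8522 -> ceil = 3

3


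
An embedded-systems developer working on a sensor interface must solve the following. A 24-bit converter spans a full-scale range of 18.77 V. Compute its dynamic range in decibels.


Dynamic range from full-scale to LSB:
V_min = V_max / 2^bits = 18.77 / 2^24
DR = 20 * log10(V_max / V_min)
   = 20 * log10(2^24)
   = 20 * 24 * log10(2)
   = 144.49 dB

144.49 dB


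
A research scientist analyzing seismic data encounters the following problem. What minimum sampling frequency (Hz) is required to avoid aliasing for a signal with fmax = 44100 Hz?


The Nyquist rate is twice the maximum frequency component.
fs_min = 2 * fmax
      = 2 * 44100
      = 88200 Hz

88200


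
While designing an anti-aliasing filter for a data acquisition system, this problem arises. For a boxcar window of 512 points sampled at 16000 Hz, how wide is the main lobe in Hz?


Main lobe width for a rectangular window:
Width = 2 * fs / N
      = 2 * 16000 / 512
      = 32000 / 512
      = 62.5 Hz

62.5 Hz


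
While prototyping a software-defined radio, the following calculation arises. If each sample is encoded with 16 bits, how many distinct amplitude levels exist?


Number of quantization levels = 2^N
= 2^16
= 65536

65536


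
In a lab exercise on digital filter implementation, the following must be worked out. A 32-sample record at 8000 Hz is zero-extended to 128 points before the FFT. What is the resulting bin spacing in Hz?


Frequency resolution after zero-padding:
N_padded = 32 * 4 = 128
df = fs / N_padded
   = 8000 / 128
   = 62.5 Hz

62.5 Hz


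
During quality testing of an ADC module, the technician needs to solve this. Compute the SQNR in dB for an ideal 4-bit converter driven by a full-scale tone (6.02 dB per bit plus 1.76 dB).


Theoretical SNR for a full-scale sinusoid:
SNR = 6.02 * N + 1.76
    = 6.02 * 4 + 1.76
    = 24.08 + 1.76
    = 25.84 dB

25.84 dB


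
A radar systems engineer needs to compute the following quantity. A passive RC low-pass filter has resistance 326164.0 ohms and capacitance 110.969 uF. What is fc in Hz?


Cutoff frequency of a first-order RC filter:
fc = 1 / (2 * pi * R * C)
C = 110.969 uF = 0.000110969 F
fc = 1 / (2 * pi * 326164.0 * 0.000110969)
   = 1 / 227.4141928165
   = 0.004397 Hz

0.004397 Hz


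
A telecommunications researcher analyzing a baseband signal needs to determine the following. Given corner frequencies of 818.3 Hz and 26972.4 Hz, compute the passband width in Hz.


Bandwidth is the difference of -3dB frequencies:
BW = f_high - f_low
   = 26972.4 - 818.3
   = 26154.1 Hz

26154.1 Hz


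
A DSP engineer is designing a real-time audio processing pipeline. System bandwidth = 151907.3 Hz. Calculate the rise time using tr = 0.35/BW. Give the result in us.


Rise time from bandwidth relationship:
tr = 0.35 / BW
   = 0.35 / 151907.3
   = 2.304036738e-06 s
   = 2.304 us

2.304 us


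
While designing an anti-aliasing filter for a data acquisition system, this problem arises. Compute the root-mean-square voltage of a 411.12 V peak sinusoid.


RMS voltage for a sinusoidal waveform:
V_rms = V_peak / sqrt(2)
      = 411.12 / 1.414214
      = 290.706 V

290.706 V


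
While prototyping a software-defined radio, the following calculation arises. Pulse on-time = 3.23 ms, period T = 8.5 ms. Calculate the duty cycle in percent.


Duty cycle as a percentage:
DC = (t_on / T) * 100
   = (3.23 / 8.5) * 100
   = 0.38 * 100
   = 38.0 %

38.0 %


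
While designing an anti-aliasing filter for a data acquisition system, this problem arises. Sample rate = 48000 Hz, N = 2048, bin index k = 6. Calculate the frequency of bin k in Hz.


Frequency of DFT bin k:
f_k = k * fs / N
    = 6 * 48000 / 2048
    = 288000 / 2048
    = 140.625 Hz

140.625 Hz


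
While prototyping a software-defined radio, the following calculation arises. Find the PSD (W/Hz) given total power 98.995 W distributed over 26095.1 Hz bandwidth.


Power spectral density:
PSD = P / BW
    = 98.995 / 26095.1
    = 0.00379362 W/Hz

0.00379362 W/Hz


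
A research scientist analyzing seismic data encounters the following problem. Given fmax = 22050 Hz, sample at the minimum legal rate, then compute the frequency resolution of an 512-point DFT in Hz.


Step 1 — Nyquist sampling rate:
fs = 2 * fmax = 2 * 22050 = 44100 Hz

Step 2 — DFT bin spacing:
df = fs / N = 44100 / 512 = 86.1328 Hz

86.1328 Hz


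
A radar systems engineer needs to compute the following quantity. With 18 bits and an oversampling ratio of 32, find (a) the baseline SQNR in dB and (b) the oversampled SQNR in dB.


Step 1 — baseline SQNR at Nyquist:
SQNR_base = 6.02*N + 1.76
          = 6.02*18 + 1.76
          = 110.12 dB

Step 2 — oversampling processing gain:
G = 10*log10(OSR) = 10*log10(32) = 15.05 dB

Step 3 — total:
SQNR_total = 110.12 + 15.05 = 125.17 dB

Base SQNR = 110.12 dB; oversampled SQNR = 125.17 dB


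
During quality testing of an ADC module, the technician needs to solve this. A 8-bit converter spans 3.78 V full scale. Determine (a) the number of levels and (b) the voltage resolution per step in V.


Step 1 — number of quantization levels:
L = 2^N = 2^8 = 256

Step 2 — LSB step size:
delta = Vfs / L
      = 3.78 / 256
      = 0.01476562 V

Levels = 256; step size = 0.01476562 V


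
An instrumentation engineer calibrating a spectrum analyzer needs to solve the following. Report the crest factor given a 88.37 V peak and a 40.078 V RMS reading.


Crest factor is the ratio of peak to RMS:
CF = V_peak / V_rms
   = 88.37 / 40.078
   = 2.205

2.205


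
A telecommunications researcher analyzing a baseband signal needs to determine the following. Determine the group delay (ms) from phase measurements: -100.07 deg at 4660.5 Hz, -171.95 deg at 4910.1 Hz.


Group delay from phase difference:
tau = -d(phi)/d(omega)
d(phi) = -71.88 deg = -1.254543 rad
d(omega) = 2*pi*(4910.1 - 4660.5) = 1568.2831 rad/s
tau = -(-1.254543) / 1568.2831
    = 0.7999 ms

0.7999 ms


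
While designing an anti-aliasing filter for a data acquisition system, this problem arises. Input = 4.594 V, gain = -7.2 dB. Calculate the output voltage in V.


Output voltage from dB gain:
V_out = V_in * 10^(gain_dB / 20)
      = 4.594 * 10^(-7.2 / 20)
      = 4.594 * 0.436516
      = 2.0054 V

2.0054 V


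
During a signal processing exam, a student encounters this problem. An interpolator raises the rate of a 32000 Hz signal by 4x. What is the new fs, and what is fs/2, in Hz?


Step 1 — output sample rate after interpolation by L:
fs_out = L * fs_in = 4 * 32000 = 128000 Hz

Step 2 — Nyquist frequency of the output stream:
f_Nyq = fs_out / 2 = 128000 / 2 = 64000.0 Hz

fs_out = 128000 Hz; f_Nyquist = 64000.0 Hz


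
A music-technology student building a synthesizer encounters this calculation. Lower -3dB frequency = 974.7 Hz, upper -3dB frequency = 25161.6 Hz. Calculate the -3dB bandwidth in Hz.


Bandwidth is the difference of -3dB frequencies:
BW = f_high - f_low
   = 25161.6 - 974.7
   = 24186.9 Hz

24186.9 Hz


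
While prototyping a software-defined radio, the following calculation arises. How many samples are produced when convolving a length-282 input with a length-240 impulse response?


Linear convolution output length:
L = N + M - 1
  = 282 + 240 - 1
  = 521 samples

521


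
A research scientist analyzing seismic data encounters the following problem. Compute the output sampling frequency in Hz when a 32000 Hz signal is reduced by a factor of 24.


Decimation reduces the sample rate:
fs_out = fs_in / M
       = 32000 / 24
       = 1333.3333 Hz

1333.3333 Hz


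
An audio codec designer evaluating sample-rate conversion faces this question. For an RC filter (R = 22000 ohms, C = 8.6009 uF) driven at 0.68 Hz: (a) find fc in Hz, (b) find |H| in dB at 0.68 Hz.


Step 1 — cutoff frequency:
fc = 1 / (2*pi*R*C)
C = 8.6009 uF = 8.6009e-06 F
fc = 1 / (2*pi*22000*8.6009e-06)
   = 0.841111 Hz

Step 2 — magnitude at f = 0.68 Hz:
|H(f)| = 1 / sqrt(1 + (f/fc)^2)
f/fc = 0.68 / 0.841111 = 0.808455
|H| = 1 / sqrt(1 + 0.653599) = 0.7776513
|H|_dB = 20*log10(0.7776513) = -2.18 dB

fc = 0.841111 Hz; |H(0.68 Hz)| = -2.18 dB


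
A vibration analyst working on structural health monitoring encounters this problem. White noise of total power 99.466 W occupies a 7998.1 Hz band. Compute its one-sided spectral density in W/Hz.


Power spectral density:
PSD = P / BW
    = 99.466 / 7998.1
    = 0.0124362 W/Hz

0.0124362 W/Hz


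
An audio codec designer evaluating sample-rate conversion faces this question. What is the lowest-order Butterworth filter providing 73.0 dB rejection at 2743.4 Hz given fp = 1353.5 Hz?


Butterworth filter order formula:
n = log10(10^(A/10) - 1) / (2 * log10(f_stop/f_pass))
10^(73.0/10) - 1 = 19952622.1497
f_stop/f_pass = 2743.4 / 1353.5 = 2.0269
n = 11.8958 -> ceil = 12

12


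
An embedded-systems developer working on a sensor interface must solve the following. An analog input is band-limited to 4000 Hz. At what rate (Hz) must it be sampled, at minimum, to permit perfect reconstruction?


The Nyquist rate is twice the maximum frequency component.
fs_min = 2 * fmax
      = 2 * 4000
      = 8000 Hz

8000


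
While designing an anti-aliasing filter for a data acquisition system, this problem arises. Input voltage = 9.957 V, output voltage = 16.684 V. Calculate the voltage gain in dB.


Voltage gain in dB:
G = 20 * log10(Vout / Vin)
  = 20 * log10(16.684 / 9.957)
  = 20 * log10(1.675605)
  = 20 * 0.224172
  = 4.48 dB

4.48 dB


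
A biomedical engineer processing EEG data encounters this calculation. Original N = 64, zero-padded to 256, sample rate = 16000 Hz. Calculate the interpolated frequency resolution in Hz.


Frequency resolution after zero-padding:
N_padded = 64 * 4 = 256
df = fs / N_padded
   = 16000 / 256
   = 62.5 Hz

62.5 Hz


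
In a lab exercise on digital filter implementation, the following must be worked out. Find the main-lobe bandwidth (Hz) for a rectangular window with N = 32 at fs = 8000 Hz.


Main lobe width for a rectangular window:
Width = 2 * fs / N
      = 2 * 8000 / 32
      = 16000 / 32
      = 500.0 Hz

500.0 Hz


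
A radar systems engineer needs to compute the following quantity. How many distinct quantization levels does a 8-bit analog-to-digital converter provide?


Number of quantization levels = 2^N
= 2^8
= 256

256


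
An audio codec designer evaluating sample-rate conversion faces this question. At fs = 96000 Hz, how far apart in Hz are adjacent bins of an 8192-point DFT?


DFT frequency resolution:
df = fs / N
   = 96000 / 8192
   = 11.7188 Hz

11.7188 Hz


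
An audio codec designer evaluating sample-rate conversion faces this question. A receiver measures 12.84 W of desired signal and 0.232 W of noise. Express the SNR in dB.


SNR in decibels:
SNR = 10 * log10(Ps / Pn)
    = 10 * log10(12.84 / 0.232)
    = 10 * log10(55.3448)
    = 10 * 1.7431
    = 17.43 dB

17.43 dB


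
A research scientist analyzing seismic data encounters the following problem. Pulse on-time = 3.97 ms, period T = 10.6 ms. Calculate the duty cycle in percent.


Duty cycle as a percentage:
DC = (t_on / T) * 100
   = (3.97 / 10.6) * 100
   = 0.374528 * 100
   = 37.45 %

37.45 %


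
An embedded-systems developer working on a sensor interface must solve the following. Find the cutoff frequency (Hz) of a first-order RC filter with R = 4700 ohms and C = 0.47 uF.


Cutoff frequency of a first-order RC filter:
fc = 1 / (2 * pi * R * C)
C = 0.47 uF = 4.7e-07 F
fc = 1 / (2 * pi * 4700 * 4.7e-07)
   = 1 / 0.01387955634356
   = 72.048412 Hz

72.048412 Hz


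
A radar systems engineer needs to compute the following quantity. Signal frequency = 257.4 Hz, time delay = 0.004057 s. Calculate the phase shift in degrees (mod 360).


Phase shift from frequency and time delay:
phi = 360 * f * t_delay
    = 360 * 257.4 * 0.004057
    = 375.94 degrees
    mod 360 = 15.94 degrees

15.94 degrees


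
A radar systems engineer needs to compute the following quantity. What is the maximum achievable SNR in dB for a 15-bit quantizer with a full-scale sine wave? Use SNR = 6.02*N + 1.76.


Theoretical SNR for a full-scale sinusoid:
SNR = 6.02 * N + 1.76
    = 6.02 * 15 + 1.76
    = 90.3 + 1.76
    = 92.06 dB

92.06 dB


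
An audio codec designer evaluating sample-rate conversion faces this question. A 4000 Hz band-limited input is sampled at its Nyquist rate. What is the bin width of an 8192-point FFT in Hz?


Step 1 — Nyquist sampling rate:
fs = 2 * fmax = 2 * 4000 = 8000 Hz

Step 2 — DFT bin spacing:
df = fs / N = 8000 / 8192 = 0.9766 Hz

0.9766 Hz


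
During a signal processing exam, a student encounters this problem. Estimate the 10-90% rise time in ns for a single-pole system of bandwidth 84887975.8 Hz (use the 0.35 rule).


Rise time from bandwidth relationship:
tr = 0.35 / BW
   = 0.35 / 84887975.8
   = 4.123080998e-09 s
   = 4.1231 ns

4.1231 ns


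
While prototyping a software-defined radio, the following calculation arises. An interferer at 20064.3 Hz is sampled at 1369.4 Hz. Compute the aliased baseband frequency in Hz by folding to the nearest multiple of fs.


Compute the nearest integer multiple of fs to the signal:
n = round(20064.3 / 1369.4) = 15
f_alias = |20064.3 - 15 * 1369.4|
        = |20064.3 - 20541.0|
        = 476.7 Hz

476.7


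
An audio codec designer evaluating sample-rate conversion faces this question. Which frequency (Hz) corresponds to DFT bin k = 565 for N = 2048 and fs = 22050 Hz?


Frequency of DFT bin k:
f_k = k * fs / N
    = 565 * 22050 / 2048
    = 12458250 / 2048
    = 6083.13 Hz

6083.13 Hz


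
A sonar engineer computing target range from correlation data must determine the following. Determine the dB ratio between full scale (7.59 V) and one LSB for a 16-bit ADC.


Dynamic range from full-scale to LSB:
V_min = V_max / 2^bits = 7.59 / 2^16
DR = 20 * log10(V_max / V_min)
   = 20 * log10(2^16)
   = 20 * 16 * log10(2)
   = 96.33 dB

96.33 dB


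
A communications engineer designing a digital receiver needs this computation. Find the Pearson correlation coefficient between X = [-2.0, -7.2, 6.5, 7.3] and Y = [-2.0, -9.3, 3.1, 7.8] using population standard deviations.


Pearson correlation coefficient (population):
r = cov(X,Y) / (std(X) * std(Y))
Mean X = 1.15, Mean Y = -0.1
Cov(X,Y) = 37.1275
Std(X) = 6.043385, Std(Y) = 6.342318
r = 0.9687

0.9687


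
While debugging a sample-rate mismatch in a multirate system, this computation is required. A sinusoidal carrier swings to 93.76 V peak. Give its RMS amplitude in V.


RMS voltage for a sinusoidal waveform:
V_rms = V_peak / sqrt(2)
      = 93.76 / 1.414214
      = 66.298 V

66.298 V


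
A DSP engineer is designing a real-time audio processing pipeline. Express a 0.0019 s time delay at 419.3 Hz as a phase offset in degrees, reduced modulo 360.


Phase shift from frequency and time delay:
phi = 360 * f * t_delay
    = 360 * 419.3 * 0.0019
    = 286.8 degrees
    mod 360 = 286.8 degrees

286.8 degrees


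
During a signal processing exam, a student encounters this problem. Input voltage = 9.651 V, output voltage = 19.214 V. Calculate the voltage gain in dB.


Voltage gain in dB:
G = 20 * log10(Vout / Vin)
  = 20 * log10(19.214 / 9.651)
  = 20 * log10(1.990882)
  = 20 * 0.299045
  = 5.98 dB

5.98 dB


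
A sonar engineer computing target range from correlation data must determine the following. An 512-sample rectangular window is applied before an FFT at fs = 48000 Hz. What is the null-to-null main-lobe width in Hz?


Main lobe width for a rectangular window:
Width = 2 * fs / N
      = 2 * 48000 / 512
      = 96000 / 512
      = 187.5 Hz

187.5 Hz


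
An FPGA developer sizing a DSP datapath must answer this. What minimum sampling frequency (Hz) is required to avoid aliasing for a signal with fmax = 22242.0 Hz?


The Nyquist rate is twice the maximum frequency component.
fs_min = 2 * fmax
      = 2 * 22242.0
      = 44484.0 Hz

44484.0


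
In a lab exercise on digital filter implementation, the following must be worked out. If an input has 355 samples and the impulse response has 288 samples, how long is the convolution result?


Linear convolution output length:
L = N + M - 1
  = 355 + 288 - 1
  = 642 samples

642


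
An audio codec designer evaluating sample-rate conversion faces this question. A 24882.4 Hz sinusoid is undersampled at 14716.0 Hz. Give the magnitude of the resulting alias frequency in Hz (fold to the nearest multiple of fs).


Compute the nearest integer multiple of fs to the signal:
n = round(24882.4 / 14716.0) = 2
f_alias = |24882.4 - 2 * 14716.0|
        = |24882.4 - 29432.0|
        = 4549.6 Hz

4549.6


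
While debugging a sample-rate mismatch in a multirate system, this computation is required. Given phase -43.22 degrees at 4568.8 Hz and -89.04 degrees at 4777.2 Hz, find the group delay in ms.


Group delay from phase difference:
tau = -d(phi)/d(omega)
d(phi) = -45.82 deg = -0.79971 rad
d(omega) = 2*pi*(4777.2 - 4568.8) = 1309.4158 rad/s
tau = -(-0.79971) / 1309.4158
    = 0.6107 ms

0.6107 ms


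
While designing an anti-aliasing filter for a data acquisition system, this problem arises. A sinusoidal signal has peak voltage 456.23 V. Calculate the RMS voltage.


RMS voltage for a sinusoidal waveform:
V_rms = V_peak / sqrt(2)
      = 456.23 / 1.414214
      = 322.603 V

322.603 V


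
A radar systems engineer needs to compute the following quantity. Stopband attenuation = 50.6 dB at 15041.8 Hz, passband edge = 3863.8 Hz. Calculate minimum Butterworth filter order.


Butterworth filter order formula:
n = log10(10^(A/10) - 1) / (2 * log10(f_stop/f_pass))
10^(50.6/10) - 1 = 114814.3621
f_stop/f_pass = 15041.8 / 3863.8 = 3.893
n = 4.2861 -> ceil = 5

5


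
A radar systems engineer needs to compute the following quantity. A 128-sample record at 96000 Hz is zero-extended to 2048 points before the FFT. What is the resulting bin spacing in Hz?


Frequency resolution after zero-padding:
N_padded = 128 * 16 = 2048
df = fs / N_padded
   = 96000 / 2048
   = 46.875 Hz

46.875 Hz


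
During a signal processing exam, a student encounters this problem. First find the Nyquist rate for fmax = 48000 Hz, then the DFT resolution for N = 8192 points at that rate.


Step 1 — Nyquist sampling rate:
fs = 2 * fmax = 2 * 48000 = 96000 Hz

Step 2 — DFT bin spacing:
df = fs / N = 96000 / 8192 = 11.7188 Hz

11.7188 Hz


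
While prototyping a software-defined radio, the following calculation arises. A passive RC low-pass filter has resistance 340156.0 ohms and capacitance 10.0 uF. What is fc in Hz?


Cutoff frequency of a first-order RC filter:
fc = 1 / (2 * pi * R * C)
C = 10.0 uF = 1e-05 F
fc = 1 / (2 * pi * 340156.0 * 1e-05)
   = 1 / 21.37263181349
   = 0.046789 Hz

0.046789 Hz


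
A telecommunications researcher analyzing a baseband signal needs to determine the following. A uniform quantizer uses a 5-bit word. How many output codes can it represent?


Number of quantization levels = 2^N
= 2^5
= 32

32


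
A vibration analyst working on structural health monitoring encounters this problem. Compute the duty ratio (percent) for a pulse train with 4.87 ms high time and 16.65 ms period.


Duty cycle as a percentage:
DC = (t_on / T) * 100
   = (4.87 / 16.65) * 100
   = 0.292492 * 100
   = 29.25 %

29.25 %


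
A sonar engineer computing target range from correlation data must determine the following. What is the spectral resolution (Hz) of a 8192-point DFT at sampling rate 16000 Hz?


DFT frequency resolution:
df = fs / N
   = 16000 / 8192
   = 1.9531 Hz

1.9531 Hz


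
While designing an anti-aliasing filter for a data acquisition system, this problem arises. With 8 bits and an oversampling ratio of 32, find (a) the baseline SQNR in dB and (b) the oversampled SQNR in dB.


Step 1 — baseline SQNR at Nyquist:
SQNR_base = 6.02*N + 1.76
          = 6.02*8 + 1.76
          = 49.92 dB

Step 2 — oversampling processing gain:
G = 10*log10(OSR) = 10*log10(32) = 15.05 dB

Step 3 — total:
SQNR_total = 49.92 + 15.05 = 64.97 dB

Base SQNR = 49.92 dB; oversampled SQNR = 64.97 dB


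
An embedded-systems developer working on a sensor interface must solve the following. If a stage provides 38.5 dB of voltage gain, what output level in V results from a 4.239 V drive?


Output voltage from dB gain:
V_out = V_in * 10^(gain_dB / 20)
      = 4.239 * 10^(38.5 / 20)
      = 4.239 * 84.139514
      = 356.6674 V

356.6674 V


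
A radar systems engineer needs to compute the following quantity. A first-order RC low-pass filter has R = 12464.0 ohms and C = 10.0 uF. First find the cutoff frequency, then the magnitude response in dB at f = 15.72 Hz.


Step 1 — cutoff frequency:
fc = 1 / (2*pi*R*C)
C = 10.0 uF = 1e-05 F
fc = 1 / (2*pi*12464.0*1e-05)
   = 1.27692 Hz

Step 2 — magnitude at f = 15.72 Hz:
|H(f)| = 1 / sqrt(1 + (f/fc)^2)
f/fc = 15.72 / 1.27692 = 12.310873
|H| = 1 / sqrt(1 + 151.557594) = 0.0809623
|H|_dB = 20*log10(0.0809623) = -21.83 dB

fc = 1.27692 Hz; |H(15.72 Hz)| = -21.83 dB


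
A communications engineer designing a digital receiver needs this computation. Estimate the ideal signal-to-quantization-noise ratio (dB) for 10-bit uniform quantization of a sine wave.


Theoretical SNR for a full-scale sinusoid:
SNR = 6.02 * N + 1.76
    = 6.02 * 10 + 1.76
    = 60.2 + 1.76
    = 61.96 dB

61.96 dB


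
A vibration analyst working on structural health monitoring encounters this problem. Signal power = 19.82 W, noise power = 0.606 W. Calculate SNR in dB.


SNR in decibels:
SNR = 10 * log10(Ps / Pn)
    = 10 * log10(19.82 / 0.606)
    = 10 * log10(32.7063)
    = 10 * 1.5146
    = 15.15 dB

15.15 dB


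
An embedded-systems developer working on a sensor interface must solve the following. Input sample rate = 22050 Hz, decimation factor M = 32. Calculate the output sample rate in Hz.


Decimation reduces the sample rate:
fs_out = fs_in / M
       = 22050 / 32
       = 689.0625 Hz

689.0625 Hz


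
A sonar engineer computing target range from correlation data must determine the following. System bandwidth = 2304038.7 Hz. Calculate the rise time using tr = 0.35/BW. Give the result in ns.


Rise time from bandwidth relationship:
tr = 0.35 / BW
   = 0.35 / 2304038.7
   = 1.519071707e-07 s
   = 151.9072 ns

151.9072 ns


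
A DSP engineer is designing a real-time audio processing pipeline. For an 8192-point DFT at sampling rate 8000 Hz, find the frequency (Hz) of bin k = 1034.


Frequency of DFT bin k:
f_k = k * fs / N
    = 1034 * 8000 / 8192
    = 8272000 / 8192
    = 1009.766 Hz

1009.766 Hz


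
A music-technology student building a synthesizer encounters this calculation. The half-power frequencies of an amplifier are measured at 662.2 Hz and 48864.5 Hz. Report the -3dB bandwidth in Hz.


Bandwidth is the difference of -3dB frequencies:
BW = f_high - f_low
   = 48864.5 - 662.2
   = 48202.3 Hz

48202.3 Hz


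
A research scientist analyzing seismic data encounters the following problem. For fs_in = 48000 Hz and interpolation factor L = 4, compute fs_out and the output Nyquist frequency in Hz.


Step 1 — output sample rate after interpolation by L:
fs_out = L * fs_in = 4 * 48000 = 192000 Hz

Step 2 — Nyquist frequency of the output stream:
f_Nyq = fs_out / 2 = 192000 / 2 = 96000.0 Hz

fs_out = 192000 Hz; f_Nyquist = 96000.0 Hz


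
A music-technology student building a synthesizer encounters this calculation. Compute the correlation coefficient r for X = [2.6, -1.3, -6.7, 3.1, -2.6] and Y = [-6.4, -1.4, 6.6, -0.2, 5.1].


Pearson correlation coefficient (population):
r = cov(X,Y) / (std(X) * std(Y))
Mean X = -0.98, Mean Y = 0.74
Cov(X,Y) = -13.8588
Std(X) = 3.602999, Std(Y) = 4.685979
r = -0.8208

-0.8208


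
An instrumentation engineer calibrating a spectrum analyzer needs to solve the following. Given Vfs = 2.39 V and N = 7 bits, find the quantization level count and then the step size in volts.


Step 1 — number of quantization levels:
L = 2^N = 2^7 = 128

Step 2 — LSB step size:
delta = Vfs / L
      = 2.39 / 128
      = 0.01867188 V

Levels = 128; step size = 0.01867188 V


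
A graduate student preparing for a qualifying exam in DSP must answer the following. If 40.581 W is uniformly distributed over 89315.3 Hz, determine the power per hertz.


Power spectral density:
PSD = P / BW
    = 40.581 / 89315.3
    = 0.00045436 W/Hz

0.00045436 W/Hz


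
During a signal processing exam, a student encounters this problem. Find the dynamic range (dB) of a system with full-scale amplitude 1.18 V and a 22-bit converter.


Dynamic range from full-scale to LSB:
V_min = V_max / 2^bits = 1.18 / 2^22
DR = 20 * log10(V_max / V_min)
   = 20 * log10(2^22)
   = 20 * 22 * log10(2)
   = 132.45 dB

132.45 dB


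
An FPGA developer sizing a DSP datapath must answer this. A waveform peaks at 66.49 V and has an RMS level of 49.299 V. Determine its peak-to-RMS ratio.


Crest factor is the ratio of peak to RMS:
CF = V_peak / V_rms
   = 66.49 / 49.299
   = 1.3487

1.3487


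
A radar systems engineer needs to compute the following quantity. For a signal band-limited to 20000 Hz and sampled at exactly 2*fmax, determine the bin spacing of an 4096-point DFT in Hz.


Step 1 — Nyquist sampling rate:
fs = 2 * fmax = 2 * 20000 = 40000 Hz

Step 2 — DFT bin spacing:
df = fs / N = 40000 / 4096 = 9.7656 Hz

9.7656 Hz


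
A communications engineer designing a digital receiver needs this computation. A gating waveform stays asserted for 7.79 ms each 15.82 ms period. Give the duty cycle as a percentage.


Duty cycle as a percentage:
DC = (t_on / T) * 100
   = (7.79 / 15.82) * 100
   = 0.492415 * 100
   = 49.24 %

49.24 %


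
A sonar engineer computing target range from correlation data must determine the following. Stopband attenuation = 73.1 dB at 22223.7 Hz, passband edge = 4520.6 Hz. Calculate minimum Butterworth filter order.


Butterworth filter order formula:
n = log10(10^(A/10) - 1) / (2 * log10(f_stop/f_pass))
10^(73.1/10) - 1 = 20417378.4467
f_stop/f_pass = 22223.7 / 4520.6 = 4.9161
n = 5.2847 -> ceil = 6

6


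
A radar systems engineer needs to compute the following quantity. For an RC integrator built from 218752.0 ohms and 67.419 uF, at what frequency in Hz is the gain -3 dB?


Cutoff frequency of a first-order RC filter:
fc = 1 / (2 * pi * R * C)
C = 67.419 uF = 6.7419e-05 F
fc = 1 / (2 * pi * 218752.0 * 6.7419e-05)
   = 1 / 92.664675073802
   = 0.010792 Hz

0.010792 Hz


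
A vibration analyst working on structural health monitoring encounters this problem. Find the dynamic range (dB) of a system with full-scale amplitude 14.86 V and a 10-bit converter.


Dynamic range from full-scale to LSB:
V_min = V_max / 2^bits = 14.86 / 2^10
DR = 20 * log10(V_max / V_min)
   = 20 * log10(2^10)
   = 20 * 10 * log10(2)
   = 60.21 dB

60.21 dB


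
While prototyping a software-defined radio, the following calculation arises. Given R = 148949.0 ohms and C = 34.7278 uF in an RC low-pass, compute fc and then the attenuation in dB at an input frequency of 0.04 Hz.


Step 1 — cutoff frequency:
fc = 1 / (2*pi*R*C)
C = 34.7278 uF = 3.47278e-05 F
fc = 1 / (2*pi*148949.0*3.47278e-05)
   = 0.0307684 Hz

Step 2 — magnitude at f = 0.04 Hz:
|H(f)| = 1 / sqrt(1 + (f/fc)^2)
f/fc = 0.04 / 0.0307684 = 1.300035
|H| = 1 / sqrt(1 + 1.690091) = 0.6097004
|H|_dB = 20*log10(0.6097004) = -4.3 dB

fc = 0.0307684 Hz; |H(0.04 Hz)| = -4.3 dB


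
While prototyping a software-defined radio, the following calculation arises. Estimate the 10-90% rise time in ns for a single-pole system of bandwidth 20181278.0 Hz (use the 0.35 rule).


Rise time from bandwidth relationship:
tr = 0.35 / BW
   = 0.35 / 20181278.0
   = 1.734280654e-08 s
   = 17.3428 ns

17.3428 ns


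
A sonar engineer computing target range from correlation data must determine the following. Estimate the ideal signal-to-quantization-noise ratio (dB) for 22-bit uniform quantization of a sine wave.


Theoretical SNR for a full-scale sinusoid:
SNR = 6.02 * N + 1.76
    = 6.02 * 22 + 1.76
    = 132.44 + 1.76
    = 134.2 dB

134.2 dB


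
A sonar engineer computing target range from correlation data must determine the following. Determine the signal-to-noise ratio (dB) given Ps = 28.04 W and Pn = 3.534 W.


SNR in decibels:
SNR = 10 * log10(Ps / Pn)
    = 10 * log10(28.04 / 3.534)
    = 10 * log10(7.9344)
    = 10 * 0.8995
    = 9.0 dB

9.0 dB


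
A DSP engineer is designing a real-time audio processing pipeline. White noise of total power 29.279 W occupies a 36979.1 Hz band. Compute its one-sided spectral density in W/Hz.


Power spectral density:
PSD = P / BW
    = 29.279 / 36979.1
    = 0.00079177 W/Hz

0.00079177 W/Hz


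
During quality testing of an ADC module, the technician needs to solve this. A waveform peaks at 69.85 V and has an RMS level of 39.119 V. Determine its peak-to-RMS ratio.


Crest factor is the ratio of peak to RMS:
CF = V_peak / V_rms
   = 69.85 / 39.119
   = 1.7856

1.7856


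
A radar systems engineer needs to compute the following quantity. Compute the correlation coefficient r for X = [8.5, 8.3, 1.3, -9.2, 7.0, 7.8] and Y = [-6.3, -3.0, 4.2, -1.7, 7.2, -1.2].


Pearson correlation coefficient (population):
r = cov(X,Y) / (std(X) * std(Y))
Mean X = 3.95, Mean Y = -0.1333
Cov(X,Y) = -2.191667
Std(X) = 6.373055, Std(Y) = 4.516513
r = -0.0761

-0.0761


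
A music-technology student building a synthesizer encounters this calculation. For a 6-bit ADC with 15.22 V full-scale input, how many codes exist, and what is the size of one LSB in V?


Step 1 — number of quantization levels:
L = 2^N = 2^6 = 64

Step 2 — LSB step size:
delta = Vfs / L
      = 15.22 / 64
      = 0.2378125 V

Levels = 64; step size = 0.2378125 V


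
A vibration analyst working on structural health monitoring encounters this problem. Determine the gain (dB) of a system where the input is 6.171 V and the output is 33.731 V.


Voltage gain in dB:
G = 20 * log10(Vout / Vin)
  = 20 * log10(33.731 / 6.171)
  = 20 * log10(5.466051)
  = 20 * 0.737674
  = 14.75 dB

14.75 dB


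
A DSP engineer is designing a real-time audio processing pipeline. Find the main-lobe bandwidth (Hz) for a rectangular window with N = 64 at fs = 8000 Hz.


Main lobe width for a rectangular window:
Width = 2 * fs / N
      = 2 * 8000 / 64
      = 16000 / 64
      = 250.0 Hz

250.0 Hz


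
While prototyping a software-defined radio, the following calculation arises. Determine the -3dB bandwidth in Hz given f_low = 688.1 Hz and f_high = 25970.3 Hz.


Bandwidth is the difference of -3dB frequencies:
BW = f_high - f_low
   = 25970.3 - 688.1
   = 25282.2 Hz

25282.2 Hz
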